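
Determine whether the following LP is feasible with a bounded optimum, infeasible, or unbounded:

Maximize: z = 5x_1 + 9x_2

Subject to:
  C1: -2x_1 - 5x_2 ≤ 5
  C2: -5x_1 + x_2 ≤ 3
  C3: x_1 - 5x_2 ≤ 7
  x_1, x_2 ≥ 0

Unbounded (objective can increase without bound)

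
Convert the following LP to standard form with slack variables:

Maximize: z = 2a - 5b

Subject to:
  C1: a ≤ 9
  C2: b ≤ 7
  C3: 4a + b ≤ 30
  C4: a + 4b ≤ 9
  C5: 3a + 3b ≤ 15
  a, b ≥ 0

max z = 2a - 5b

s.t.
  a + s1 = 9
  b + s2 = 7
  4a + b + s3 = 30
  a + 4b + s4 = 9
  3a + 3b + s5 = 15
  a, b, s1, s2, s3, s4, s5 ≥ 0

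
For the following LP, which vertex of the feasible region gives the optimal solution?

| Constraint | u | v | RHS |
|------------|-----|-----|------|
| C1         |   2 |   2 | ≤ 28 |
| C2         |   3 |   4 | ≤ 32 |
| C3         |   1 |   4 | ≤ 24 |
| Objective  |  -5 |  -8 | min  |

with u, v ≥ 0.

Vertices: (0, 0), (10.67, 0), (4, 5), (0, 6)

Evaluate the objective at each vertex of the feasible region:
  z(0, 0) = 0
  z(10.67, 0) = -53.33
  z(4, 5) = -60  ←
  z(0, 6) = -48
The minimum is at u = 4, v = 5.

(4, 5)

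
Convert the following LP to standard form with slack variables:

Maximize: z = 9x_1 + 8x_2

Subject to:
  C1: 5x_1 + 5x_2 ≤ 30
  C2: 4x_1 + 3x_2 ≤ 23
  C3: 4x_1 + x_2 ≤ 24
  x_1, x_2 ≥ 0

max z = 9x_1 + 8x_2

s.t.
  5x_1 + 5x_2 + s1 = 30
  4x_1 + 3x_2 + s2 = 23
  4x_1 + x_2 + s3 = 24
  x_1, x_2, s1, s2, s3 ≥ 0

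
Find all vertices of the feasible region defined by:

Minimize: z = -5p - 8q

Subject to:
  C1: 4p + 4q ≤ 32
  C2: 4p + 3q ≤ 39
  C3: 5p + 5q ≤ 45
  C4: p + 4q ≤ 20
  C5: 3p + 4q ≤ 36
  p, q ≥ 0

(0, 0), (8, 0), (4, 4), (0, 5)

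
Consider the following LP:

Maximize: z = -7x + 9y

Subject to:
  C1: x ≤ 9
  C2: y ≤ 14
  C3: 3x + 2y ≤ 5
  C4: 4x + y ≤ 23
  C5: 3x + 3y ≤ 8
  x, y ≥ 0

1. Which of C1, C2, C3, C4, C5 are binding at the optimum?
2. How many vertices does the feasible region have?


1. C3
2. 3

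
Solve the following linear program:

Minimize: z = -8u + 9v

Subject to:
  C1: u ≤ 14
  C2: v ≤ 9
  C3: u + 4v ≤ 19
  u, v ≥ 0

Evaluate the objective at each vertex of the feasible region:
  z(0, 0) = 0
  z(14, 0) = -112  ←
  z(14, 1.25) = -100.8
  z(0, 4.75) = 42.75
The minimum is at u = 14, v = 0.

u = 14, v = 0, z = -112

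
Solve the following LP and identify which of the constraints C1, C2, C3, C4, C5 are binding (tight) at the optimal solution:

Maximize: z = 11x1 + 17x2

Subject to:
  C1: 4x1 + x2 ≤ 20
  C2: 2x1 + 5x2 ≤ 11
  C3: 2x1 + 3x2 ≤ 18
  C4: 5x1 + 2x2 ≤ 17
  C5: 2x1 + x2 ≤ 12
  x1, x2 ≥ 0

At x1 = 3, x2 = 1, compute slack b - a·x for each constraint:
  C1: 20 − 13 = 7  (slack)
  C2: 11 − 11 = 0  (binding)
  C3: 18 − 9 = 9  (slack)
  C4: 17 − 17 = 0  (binding)
  C5: 12 − 7 = 5  (slack)

Optimal: x1 = 3, x2 = 1
Binding: C2, C4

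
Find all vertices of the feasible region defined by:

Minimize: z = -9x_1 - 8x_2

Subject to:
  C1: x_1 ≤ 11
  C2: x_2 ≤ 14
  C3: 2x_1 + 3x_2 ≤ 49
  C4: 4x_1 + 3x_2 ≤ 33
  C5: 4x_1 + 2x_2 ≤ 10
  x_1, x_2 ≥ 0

(0, 0), (2.5, 0), (0, 5)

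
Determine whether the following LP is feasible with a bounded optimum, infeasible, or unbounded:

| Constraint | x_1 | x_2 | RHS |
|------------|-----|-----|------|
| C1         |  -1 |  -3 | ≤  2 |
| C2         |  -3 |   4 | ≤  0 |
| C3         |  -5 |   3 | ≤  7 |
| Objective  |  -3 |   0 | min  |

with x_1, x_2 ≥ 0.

Unbounded (objective can decrease without bound)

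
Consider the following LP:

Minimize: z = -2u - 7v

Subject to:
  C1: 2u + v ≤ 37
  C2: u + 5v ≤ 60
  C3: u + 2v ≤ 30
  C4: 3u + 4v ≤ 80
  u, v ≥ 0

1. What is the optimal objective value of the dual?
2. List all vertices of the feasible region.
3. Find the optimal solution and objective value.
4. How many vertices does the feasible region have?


1. -90
2. (0, 0), (18.5, 0), (14.67, 7.667), (10, 10), (0, 12)
3. u = 10, v = 10, z = -90
4. 5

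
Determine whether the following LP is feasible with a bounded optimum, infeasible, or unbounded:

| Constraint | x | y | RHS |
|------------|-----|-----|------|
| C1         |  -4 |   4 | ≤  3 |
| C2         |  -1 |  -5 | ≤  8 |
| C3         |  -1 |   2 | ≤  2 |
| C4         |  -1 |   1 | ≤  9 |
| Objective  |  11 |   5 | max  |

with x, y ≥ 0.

Unbounded (objective can increase without bound)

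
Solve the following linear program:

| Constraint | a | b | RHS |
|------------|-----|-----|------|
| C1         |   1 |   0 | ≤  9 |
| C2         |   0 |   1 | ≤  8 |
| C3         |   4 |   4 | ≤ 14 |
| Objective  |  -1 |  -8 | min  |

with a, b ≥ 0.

Evaluate the objective at each vertex of the feasible region:
  z(0, 0) = 0
  z(3.5, 0) = -3.5
  z(0, 3.5) = -28  ←
The minimum is at a = 0, b = 3.5.

a = 0, b = 3.5, z = -28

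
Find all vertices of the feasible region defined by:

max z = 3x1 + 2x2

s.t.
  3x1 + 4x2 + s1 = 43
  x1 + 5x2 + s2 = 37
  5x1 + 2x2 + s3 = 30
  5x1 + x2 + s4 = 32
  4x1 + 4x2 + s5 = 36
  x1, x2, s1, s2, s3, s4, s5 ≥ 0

(0, 0), (6, 0), (4, 5), (2, 7), (0, 7.4)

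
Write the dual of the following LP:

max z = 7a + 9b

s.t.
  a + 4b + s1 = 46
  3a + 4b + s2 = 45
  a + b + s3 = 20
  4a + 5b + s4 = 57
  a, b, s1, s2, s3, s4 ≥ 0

Primal max cᵀx s.t. Ax ≤ b, x ≥ 0  →  Dual min bᵀy s.t. Aᵀy ≥ c, y ≥ 0.

Minimize: z = 46y1 + 45y2 + 20y3 + 57y4

Subject to:
  y1 + 3y2 + y3 + 4y4 ≥ 7
  4y1 + 4y2 + y3 + 5y4 ≥ 9
  y1, y2, y3, y4 ≥ 0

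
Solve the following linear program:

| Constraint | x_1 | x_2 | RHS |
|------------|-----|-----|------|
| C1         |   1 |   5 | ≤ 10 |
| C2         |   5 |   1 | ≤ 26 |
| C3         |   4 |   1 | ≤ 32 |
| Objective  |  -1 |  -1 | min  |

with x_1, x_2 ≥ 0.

Evaluate the objective at each vertex of the feasible region:
  z(0, 0) = 0
  z(5.2, 0) = -5.2
  z(5, 1) = -6  ←
  z(0, 2) = -2
The minimum is at x_1 = 5, x_2 = 1.

x_1 = 5, x_2 = 1, z = -6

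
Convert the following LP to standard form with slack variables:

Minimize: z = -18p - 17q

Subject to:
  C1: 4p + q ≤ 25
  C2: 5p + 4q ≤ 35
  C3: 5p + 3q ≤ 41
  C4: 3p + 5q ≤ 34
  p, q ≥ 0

min z = -18p - 17q

s.t.
  4p + q + s1 = 25
  5p + 4q + s2 = 35
  5p + 3q + s3 = 41
  3p + 5q + s4 = 34
  p, q, s1, s2, s3, s4 ≥ 0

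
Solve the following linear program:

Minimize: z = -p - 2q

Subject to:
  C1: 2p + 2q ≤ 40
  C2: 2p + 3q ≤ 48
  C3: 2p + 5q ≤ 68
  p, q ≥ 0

Evaluate the objective at each vertex of the feasible region:
  z(0, 0) = 0
  z(20, 0) = -20
  z(12, 8) = -28
  z(9, 10) = -29  ←
  z(0, 13.6) = -27.2
The minimum is at p = 9, q = 10.

p = 9, q = 10, z = -29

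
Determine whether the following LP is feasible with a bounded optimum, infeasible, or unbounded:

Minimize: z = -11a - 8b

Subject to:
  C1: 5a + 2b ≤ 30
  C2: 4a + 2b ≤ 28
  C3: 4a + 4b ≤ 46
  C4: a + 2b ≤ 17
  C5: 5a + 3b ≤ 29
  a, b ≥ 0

Feasible with a bounded optimal solution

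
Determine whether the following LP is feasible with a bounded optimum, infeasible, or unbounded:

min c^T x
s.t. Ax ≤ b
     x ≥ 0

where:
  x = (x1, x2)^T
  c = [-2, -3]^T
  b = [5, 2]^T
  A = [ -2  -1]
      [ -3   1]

Unbounded (objective can decrease without bound)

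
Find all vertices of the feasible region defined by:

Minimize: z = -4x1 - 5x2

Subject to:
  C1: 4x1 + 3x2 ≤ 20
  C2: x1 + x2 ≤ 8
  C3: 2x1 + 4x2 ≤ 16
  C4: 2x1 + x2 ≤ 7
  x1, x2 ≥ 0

(0, 0), (3.5, 0), (2, 3), (0, 4)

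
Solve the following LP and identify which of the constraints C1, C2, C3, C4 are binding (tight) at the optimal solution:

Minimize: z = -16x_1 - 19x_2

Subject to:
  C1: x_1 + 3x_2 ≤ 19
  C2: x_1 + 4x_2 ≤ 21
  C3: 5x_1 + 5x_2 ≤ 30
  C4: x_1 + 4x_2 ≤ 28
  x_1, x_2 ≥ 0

At x_1 = 1, x_2 = 5, compute slack b - a·x for each constraint:
  C1: 19 − 16 = 3  (slack)
  C2: 21 − 21 = 0  (binding)
  C3: 30 − 30 = 0  (binding)
  C4: 28 − 21 = 7  (slack)

Optimal: x_1 = 1, x_2 = 5
Binding: C2, C3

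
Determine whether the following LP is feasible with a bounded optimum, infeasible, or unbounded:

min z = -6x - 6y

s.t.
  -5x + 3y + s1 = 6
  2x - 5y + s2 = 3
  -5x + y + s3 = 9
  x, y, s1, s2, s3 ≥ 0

Unbounded (objective can decrease without bound)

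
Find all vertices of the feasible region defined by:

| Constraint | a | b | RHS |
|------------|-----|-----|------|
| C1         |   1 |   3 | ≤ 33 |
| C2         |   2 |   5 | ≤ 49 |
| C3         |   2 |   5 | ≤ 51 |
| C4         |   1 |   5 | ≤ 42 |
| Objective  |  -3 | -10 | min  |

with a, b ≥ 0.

(0, 0), (24.5, 0), (7, 7), (0, 8.4)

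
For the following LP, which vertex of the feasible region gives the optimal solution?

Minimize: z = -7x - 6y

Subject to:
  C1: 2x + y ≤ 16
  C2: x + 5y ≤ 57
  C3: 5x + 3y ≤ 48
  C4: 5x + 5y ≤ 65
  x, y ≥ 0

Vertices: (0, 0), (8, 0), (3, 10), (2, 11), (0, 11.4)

Evaluate the objective at each vertex of the feasible region:
  z(0, 0) = 0
  z(8, 0) = -56
  z(3, 10) = -81  ←
  z(2, 11) = -80
  z(0, 11.4) = -68.4
The minimum is at x = 3, y = 10.

(3, 10)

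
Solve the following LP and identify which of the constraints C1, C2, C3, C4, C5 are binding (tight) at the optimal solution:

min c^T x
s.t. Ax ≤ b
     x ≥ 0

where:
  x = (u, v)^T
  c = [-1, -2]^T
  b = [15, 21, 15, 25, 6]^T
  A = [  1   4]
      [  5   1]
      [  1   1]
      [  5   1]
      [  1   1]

At u = 3, v = 3, compute slack b - a·x for each constraint:
  C1: 15 − 15 = 0  (binding)
  C2: 21 − 18 = 3  (slack)
  C3: 15 − 6 = 9  (slack)
  C4: 25 − 18 = 7  (slack)
  C5: 6 − 6 = 0  (binding)

Optimal: u = 3, v = 3
Binding: C1, C5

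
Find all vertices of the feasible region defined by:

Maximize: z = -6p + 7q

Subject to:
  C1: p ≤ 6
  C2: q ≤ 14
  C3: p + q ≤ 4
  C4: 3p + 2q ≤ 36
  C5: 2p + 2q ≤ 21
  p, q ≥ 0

(0, 0), (4, 0), (0, 4)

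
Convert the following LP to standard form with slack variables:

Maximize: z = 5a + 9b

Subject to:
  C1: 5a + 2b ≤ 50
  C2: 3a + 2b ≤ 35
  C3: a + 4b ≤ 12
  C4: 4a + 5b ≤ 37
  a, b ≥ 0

max z = 5a + 9b

s.t.
  5a + 2b + s1 = 50
  3a + 2b + s2 = 35
  a + 4b + s3 = 12
  4a + 5b + s4 = 37
  a, b, s1, s2, s3, s4 ≥ 0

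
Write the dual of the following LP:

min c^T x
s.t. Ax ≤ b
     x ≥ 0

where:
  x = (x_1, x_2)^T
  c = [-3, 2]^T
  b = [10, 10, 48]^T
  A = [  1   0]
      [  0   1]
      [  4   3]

Primal min cᵀx s.t. Ax ≤ b, x ≥ 0  →  Dual max −bᵀy s.t. Aᵀy ≥ −c, y ≥ 0.

Maximize: z = -10y1 - 10y2 - 48y3

Subject to:
  y1 + 4y3 ≥ 3
  y2 + 3y3 ≥ -2
  y1, y2, y3 ≥ 0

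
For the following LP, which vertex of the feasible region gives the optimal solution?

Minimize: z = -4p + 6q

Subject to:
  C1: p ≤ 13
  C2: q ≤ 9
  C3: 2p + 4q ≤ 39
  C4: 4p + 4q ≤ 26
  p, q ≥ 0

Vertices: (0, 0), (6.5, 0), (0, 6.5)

Evaluate the objective at each vertex of the feasible region:
  z(0, 0) = 0
  z(6.5, 0) = -26  ←
  z(0, 6.5) = 39
The minimum is at p = 6.5, q = 0.

(6.5, 0)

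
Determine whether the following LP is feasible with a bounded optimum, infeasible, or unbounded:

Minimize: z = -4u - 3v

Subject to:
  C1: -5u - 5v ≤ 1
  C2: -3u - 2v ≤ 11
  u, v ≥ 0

Unbounded (objective can decrease without bound)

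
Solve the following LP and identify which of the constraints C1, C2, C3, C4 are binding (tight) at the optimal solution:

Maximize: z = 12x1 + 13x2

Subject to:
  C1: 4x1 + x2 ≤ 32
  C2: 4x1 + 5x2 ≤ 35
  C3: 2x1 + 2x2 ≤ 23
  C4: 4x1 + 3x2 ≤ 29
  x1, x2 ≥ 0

At x1 = 5, x2 = 3, compute slack b - a·x for each constraint:
  C1: 32 − 23 = 9  (slack)
  C2: 35 − 35 = 0  (binding)
  C3: 23 − 16 = 7  (slack)
  C4: 29 − 29 = 0  (binding)

Optimal: x1 = 5, x2 = 3
Binding: C2, C4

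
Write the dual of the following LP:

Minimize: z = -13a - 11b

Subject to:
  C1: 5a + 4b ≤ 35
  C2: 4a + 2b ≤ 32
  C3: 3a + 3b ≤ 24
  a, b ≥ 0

Primal min cᵀx s.t. Ax ≤ b, x ≥ 0  →  Dual max −bᵀy s.t. Aᵀy ≥ −c, y ≥ 0.

Maximize: z = -35y1 - 32y2 - 24y3

Subject to:
  5y1 + 4y2 + 3y3 ≥ 13
  4y1 + 2y2 + 3y3 ≥ 11
  y1, y2, y3 ≥ 0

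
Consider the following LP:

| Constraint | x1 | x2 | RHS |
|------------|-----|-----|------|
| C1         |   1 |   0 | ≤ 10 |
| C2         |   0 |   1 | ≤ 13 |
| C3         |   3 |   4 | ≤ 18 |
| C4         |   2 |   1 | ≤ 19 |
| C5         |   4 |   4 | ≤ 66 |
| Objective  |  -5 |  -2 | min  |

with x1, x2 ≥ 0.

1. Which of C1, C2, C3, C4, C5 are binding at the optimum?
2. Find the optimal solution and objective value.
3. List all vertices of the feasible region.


1. C3
2. x1 = 6, x2 = 0, z = -30
3. (0, 0), (6, 0), (0, 4.5)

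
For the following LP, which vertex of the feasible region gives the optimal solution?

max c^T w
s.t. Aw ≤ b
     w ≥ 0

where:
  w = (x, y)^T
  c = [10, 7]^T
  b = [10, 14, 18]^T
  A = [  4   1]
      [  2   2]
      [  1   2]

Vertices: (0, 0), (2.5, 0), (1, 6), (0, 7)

Evaluate the objective at each vertex of the feasible region:
  z(0, 0) = 0
  z(2.5, 0) = 25
  z(1, 6) = 52  ←
  z(0, 7) = 49
The maximum is at x = 1, y = 6.

(1, 6)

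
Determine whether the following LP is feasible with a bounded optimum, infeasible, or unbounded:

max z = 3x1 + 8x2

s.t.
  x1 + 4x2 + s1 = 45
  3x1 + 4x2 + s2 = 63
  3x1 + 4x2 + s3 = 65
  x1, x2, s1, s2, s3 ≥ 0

Feasible with a bounded optimal solution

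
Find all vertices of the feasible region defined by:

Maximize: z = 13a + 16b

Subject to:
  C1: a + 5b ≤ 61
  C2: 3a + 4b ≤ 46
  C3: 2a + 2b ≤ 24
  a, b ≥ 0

(0, 0), (12, 0), (2, 10), (0, 11.5)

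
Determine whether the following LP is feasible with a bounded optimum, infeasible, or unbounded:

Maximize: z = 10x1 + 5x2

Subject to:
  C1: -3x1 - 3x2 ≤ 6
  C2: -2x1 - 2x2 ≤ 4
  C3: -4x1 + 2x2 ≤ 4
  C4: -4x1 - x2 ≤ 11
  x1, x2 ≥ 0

Unbounded (objective can increase without bound)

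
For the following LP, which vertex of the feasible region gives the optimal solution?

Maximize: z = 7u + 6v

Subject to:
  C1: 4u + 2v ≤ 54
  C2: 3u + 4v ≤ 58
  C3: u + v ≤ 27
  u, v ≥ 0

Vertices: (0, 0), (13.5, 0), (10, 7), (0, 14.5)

Evaluate the objective at each vertex of the feasible region:
  z(0, 0) = 0
  z(13.5, 0) = 94.5
  z(10, 7) = 112  ←
  z(0, 14.5) = 87
The maximum is at u = 10, v = 7.

(10, 7)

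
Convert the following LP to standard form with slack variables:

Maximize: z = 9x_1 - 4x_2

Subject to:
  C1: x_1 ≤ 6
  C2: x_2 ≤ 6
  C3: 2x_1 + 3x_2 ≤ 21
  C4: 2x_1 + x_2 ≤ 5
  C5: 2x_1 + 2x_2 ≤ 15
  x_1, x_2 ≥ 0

max z = 9x_1 - 4x_2

s.t.
  x_1 + s1 = 6
  x_2 + s2 = 6
  2x_1 + 3x_2 + s3 = 21
  2x_1 + x_2 + s4 = 5
  2x_1 + 2x_2 + s5 = 15
  x_1, x_2, s1, s2, s3, s4, s5 ≥ 0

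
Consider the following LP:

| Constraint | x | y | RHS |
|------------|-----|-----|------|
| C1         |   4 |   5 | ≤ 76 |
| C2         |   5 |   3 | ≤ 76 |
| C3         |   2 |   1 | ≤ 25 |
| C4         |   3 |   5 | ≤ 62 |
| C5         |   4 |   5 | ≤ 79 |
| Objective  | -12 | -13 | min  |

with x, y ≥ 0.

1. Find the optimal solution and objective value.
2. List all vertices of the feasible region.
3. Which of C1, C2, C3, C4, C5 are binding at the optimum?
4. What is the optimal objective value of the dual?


1. x = 9, y = 7, z = -199
2. (0, 0), (12.5, 0), (9, 7), (0, 12.4)
3. C3, C4
4. -199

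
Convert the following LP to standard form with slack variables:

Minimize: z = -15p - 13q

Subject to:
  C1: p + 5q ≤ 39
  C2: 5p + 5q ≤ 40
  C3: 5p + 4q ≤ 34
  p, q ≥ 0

min z = -15p - 13q

s.t.
  p + 5q + s1 = 39
  5p + 5q + s2 = 40
  5p + 4q + s3 = 34
  p, q, s1, s2, s3 ≥ 0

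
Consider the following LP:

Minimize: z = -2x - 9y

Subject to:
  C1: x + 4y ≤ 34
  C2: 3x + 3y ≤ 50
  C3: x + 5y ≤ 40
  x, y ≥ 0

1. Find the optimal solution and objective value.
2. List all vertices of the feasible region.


1. x = 10, y = 6, z = -74
2. (0, 0), (16.67, 0), (10.89, 5.778), (10, 6), (0, 8)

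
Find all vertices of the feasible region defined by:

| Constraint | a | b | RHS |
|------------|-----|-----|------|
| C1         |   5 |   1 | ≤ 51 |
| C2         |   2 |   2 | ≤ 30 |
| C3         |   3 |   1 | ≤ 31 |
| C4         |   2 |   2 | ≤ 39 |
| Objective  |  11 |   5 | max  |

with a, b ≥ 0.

(0, 0), (10.2, 0), (10, 1), (8, 7), (0, 15)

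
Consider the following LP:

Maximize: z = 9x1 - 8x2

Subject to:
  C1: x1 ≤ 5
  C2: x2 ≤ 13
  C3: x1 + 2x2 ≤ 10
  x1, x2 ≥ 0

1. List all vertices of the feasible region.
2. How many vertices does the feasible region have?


1. (0, 0), (5, 0), (5, 2.5), (0, 5)
2. 4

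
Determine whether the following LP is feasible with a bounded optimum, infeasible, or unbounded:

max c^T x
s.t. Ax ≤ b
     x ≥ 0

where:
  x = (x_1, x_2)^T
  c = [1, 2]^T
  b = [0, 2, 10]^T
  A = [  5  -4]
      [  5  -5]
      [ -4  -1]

Unbounded (objective can increase without bound)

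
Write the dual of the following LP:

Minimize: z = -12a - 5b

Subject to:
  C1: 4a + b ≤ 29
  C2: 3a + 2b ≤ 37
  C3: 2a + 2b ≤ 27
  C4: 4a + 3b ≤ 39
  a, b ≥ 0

Primal min cᵀx s.t. Ax ≤ b, x ≥ 0  →  Dual max −bᵀy s.t. Aᵀy ≥ −c, y ≥ 0.

Maximize: z = -29y1 - 37y2 - 27y3 - 39y4

Subject to:
  4y1 + 3y2 + 2y3 + 4y4 ≥ 12
  y1 + 2y2 + 2y3 + 3y4 ≥ 5
  y1, y2, y3, y4 ≥ 0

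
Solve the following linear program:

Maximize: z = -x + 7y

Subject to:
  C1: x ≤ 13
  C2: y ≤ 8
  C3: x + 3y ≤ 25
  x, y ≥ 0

Evaluate the objective at each vertex of the feasible region:
  z(0, 0) = 0
  z(13, 0) = -13
  z(13, 4) = 15
  z(1, 8) = 55
  z(0, 8) = 56  ←
The maximum is at x = 0, y = 8.

x = 0, y = 8, z = 56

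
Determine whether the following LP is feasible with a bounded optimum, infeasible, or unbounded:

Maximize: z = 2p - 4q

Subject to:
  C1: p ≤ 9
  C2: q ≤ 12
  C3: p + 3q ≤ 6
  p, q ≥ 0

Feasible with a bounded optimal solution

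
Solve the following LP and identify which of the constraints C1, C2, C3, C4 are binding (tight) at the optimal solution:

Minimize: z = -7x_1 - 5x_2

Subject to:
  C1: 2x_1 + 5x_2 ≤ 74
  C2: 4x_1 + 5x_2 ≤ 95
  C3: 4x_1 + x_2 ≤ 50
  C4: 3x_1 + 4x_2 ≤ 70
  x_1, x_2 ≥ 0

At x_1 = 10, x_2 = 10, compute slack b - a·x for each constraint:
  C1: 74 − 70 = 4  (slack)
  C2: 95 − 90 = 5  (slack)
  C3: 50 − 50 = 0  (binding)
  C4: 70 − 70 = 0  (binding)

Optimal: x_1 = 10, x_2 = 10
Binding: C3, C4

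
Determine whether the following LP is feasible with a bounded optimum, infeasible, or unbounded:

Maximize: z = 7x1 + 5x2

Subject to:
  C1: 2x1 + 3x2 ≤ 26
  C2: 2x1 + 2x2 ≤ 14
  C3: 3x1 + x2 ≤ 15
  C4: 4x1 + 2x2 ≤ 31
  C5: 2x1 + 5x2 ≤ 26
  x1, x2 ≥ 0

Feasible with a bounded optimal solution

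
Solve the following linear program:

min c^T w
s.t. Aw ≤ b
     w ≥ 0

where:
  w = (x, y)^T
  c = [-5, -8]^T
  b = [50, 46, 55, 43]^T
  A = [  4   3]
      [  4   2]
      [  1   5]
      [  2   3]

Evaluate the objective at each vertex of the feasible region:
  z(0, 0) = 0
  z(11.5, 0) = -57.5
  z(9.5, 4) = -79.5
  z(5, 10) = -105  ←
  z(0, 11) = -88
The minimum is at x = 5, y = 10.

x = 5, y = 10, z = -105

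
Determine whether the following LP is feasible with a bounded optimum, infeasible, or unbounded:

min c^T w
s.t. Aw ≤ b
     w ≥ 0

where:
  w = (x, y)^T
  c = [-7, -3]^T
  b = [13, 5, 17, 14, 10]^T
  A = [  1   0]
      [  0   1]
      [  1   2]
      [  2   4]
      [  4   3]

Feasible with a bounded optimal solution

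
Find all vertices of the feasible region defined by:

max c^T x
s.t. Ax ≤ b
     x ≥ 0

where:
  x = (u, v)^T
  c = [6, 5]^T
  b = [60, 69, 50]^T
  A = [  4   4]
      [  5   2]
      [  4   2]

(0, 0), (12.5, 0), (10, 5), (0, 15)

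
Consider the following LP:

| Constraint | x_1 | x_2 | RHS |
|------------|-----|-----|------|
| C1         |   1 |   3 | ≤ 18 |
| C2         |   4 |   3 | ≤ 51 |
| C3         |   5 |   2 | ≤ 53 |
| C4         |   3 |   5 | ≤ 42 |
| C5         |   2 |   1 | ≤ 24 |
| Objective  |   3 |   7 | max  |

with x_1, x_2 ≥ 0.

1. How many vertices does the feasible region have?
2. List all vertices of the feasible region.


1. 5
2. (0, 0), (10.6, 0), (9.526, 2.684), (9, 3), (0, 6)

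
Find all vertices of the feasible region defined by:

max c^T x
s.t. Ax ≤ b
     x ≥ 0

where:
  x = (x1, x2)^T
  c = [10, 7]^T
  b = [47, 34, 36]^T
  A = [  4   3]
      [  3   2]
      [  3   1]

(0, 0), (11.33, 0), (8, 5), (0, 15.67)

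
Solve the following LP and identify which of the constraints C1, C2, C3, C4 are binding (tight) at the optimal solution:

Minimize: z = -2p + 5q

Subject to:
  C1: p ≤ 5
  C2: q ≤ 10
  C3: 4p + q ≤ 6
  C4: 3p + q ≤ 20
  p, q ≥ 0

At p = 1.5, q = 0, compute slack b - a·x for each constraint:
  C1: 5 − 1.5 = 3.5  (slack)
  C2: 10 − 0 = 10  (slack)
  C3: 6 − 6 = 0  (binding)
  C4: 20 − 4.5 = 15.5  (slack)

Optimal: p = 1.5, q = 0
Binding: C3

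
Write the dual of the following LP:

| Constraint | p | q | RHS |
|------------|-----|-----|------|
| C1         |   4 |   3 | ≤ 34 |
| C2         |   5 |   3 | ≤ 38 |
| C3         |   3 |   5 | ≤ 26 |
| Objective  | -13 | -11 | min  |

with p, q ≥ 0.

Primal min cᵀx s.t. Ax ≤ b, x ≥ 0  →  Dual max −bᵀy s.t. Aᵀy ≥ −c, y ≥ 0.

Maximize: z = -34y1 - 38y2 - 26y3

Subject to:
  4y1 + 5y2 + 3y3 ≥ 13
  3y1 + 3y2 + 5y3 ≥ 11
  y1, y2, y3 ≥ 0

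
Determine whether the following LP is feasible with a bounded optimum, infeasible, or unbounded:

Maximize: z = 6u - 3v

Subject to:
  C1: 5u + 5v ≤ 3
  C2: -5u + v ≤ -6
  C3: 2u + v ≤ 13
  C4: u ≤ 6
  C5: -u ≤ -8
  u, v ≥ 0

Infeasible (no feasible solution exists)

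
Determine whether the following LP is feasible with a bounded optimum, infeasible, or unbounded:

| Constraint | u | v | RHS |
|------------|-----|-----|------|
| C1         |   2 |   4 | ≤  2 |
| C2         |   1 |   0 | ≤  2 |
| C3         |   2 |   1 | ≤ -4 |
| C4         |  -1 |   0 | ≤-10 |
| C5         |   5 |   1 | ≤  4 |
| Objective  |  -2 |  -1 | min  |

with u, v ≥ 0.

Infeasible (no feasible solution exists)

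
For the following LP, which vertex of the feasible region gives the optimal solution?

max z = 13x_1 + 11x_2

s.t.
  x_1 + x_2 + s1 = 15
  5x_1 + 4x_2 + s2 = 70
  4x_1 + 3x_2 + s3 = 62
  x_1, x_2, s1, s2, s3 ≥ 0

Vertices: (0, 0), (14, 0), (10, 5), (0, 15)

Evaluate the objective at each vertex of the feasible region:
  z(0, 0) = 0
  z(14, 0) = 182
  z(10, 5) = 185  ←
  z(0, 15) = 165
The maximum is at x_1 = 10, x_2 = 5.

(10, 5)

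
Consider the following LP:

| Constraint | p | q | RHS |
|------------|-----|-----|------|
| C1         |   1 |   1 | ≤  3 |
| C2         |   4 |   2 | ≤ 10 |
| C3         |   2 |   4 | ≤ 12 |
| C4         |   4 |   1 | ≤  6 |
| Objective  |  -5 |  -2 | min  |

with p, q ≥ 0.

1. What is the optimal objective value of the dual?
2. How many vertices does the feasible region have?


1. -9
2. 4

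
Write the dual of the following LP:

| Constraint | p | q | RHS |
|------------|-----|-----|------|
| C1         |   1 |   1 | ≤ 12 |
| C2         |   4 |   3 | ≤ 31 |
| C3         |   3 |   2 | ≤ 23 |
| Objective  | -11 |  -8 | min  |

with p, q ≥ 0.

Primal min cᵀx s.t. Ax ≤ b, x ≥ 0  →  Dual max −bᵀy s.t. Aᵀy ≥ −c, y ≥ 0.

Maximize: z = -12y1 - 31y2 - 23y3

Subject to:
  y1 + 4y2 + 3y3 ≥ 11
  y1 + 3y2 + 2y3 ≥ 8
  y1, y2, y3 ≥ 0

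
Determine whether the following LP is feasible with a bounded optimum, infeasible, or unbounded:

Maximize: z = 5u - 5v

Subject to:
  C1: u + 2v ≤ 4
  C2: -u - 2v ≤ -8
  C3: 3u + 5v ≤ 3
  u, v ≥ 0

Infeasible (no feasible solution exists)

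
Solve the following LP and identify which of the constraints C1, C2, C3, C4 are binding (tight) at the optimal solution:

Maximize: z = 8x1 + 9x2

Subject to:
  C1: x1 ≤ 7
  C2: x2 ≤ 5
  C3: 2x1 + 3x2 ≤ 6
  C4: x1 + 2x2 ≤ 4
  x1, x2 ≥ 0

At x1 = 3, x2 = 0, compute slack b - a·x for each constraint:
  C1: 7 − 3 = 4  (slack)
  C2: 5 − 0 = 5  (slack)
  C3: 6 − 6 = 0  (binding)
  C4: 4 − 3 = 1  (slack)

Optimal: x1 = 3, x2 = 0
Binding: C3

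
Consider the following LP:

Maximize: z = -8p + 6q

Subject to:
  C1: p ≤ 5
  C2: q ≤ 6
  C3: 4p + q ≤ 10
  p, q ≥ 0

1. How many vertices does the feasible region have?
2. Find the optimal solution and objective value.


1. 4
2. p = 0, q = 6, z = 36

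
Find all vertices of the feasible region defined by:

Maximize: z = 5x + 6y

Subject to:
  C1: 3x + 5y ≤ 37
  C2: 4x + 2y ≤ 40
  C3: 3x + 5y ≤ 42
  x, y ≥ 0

(0, 0), (10, 0), (9, 2), (0, 7.4)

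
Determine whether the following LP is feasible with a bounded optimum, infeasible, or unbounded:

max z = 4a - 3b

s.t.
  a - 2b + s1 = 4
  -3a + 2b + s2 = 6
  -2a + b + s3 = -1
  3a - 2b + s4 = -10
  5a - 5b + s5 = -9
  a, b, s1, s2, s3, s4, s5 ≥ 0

Infeasible (no feasible solution exists)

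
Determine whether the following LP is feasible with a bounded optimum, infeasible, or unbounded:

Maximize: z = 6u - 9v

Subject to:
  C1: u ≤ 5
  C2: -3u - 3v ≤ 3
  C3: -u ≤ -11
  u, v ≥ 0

Infeasible (no feasible solution exists)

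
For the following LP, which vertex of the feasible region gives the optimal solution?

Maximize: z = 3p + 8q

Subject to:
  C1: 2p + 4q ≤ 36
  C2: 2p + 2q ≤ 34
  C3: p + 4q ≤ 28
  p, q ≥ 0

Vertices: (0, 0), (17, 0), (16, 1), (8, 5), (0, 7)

Evaluate the objective at each vertex of the feasible region:
  z(0, 0) = 0
  z(17, 0) = 51
  z(16, 1) = 56
  z(8, 5) = 64  ←
  z(0, 7) = 56
The maximum is at p = 8, q = 5.

(8, 5)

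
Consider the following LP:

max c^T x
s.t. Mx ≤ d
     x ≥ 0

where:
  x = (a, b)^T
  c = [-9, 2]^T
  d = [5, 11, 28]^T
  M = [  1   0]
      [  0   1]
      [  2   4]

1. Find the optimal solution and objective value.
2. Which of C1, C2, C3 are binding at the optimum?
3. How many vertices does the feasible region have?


1. a = 0, b = 7, z = 14
2. C3
3. 4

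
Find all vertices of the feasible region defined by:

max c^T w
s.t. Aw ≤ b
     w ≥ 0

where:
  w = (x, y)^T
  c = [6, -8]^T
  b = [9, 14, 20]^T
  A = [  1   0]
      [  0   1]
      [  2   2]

(0, 0), (9, 0), (9, 1), (0, 10)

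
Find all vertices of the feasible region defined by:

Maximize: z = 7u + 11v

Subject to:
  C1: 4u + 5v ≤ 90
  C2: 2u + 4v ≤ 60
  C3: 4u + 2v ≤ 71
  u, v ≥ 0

(0, 0), (17.75, 0), (14.58, 6.333), (10, 10), (0, 15)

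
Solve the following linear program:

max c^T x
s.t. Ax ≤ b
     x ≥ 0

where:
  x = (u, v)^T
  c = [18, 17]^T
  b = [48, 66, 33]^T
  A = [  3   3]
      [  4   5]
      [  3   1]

Evaluate the objective at each vertex of the feasible region:
  z(0, 0) = 0
  z(11, 0) = 198
  z(9, 6) = 264  ←
  z(0, 13.2) = 224.4
The maximum is at u = 9, v = 6.

u = 9, v = 6, z = 264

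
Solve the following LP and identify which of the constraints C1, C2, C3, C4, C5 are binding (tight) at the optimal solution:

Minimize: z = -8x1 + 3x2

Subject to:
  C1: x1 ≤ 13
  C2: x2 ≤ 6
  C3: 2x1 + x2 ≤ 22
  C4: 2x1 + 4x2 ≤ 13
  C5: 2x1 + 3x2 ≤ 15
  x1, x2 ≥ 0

At x1 = 6.5, x2 = 0, compute slack b - a·x for each constraint:
  C1: 13 − 6.5 = 6.5  (slack)
  C2: 6 − 0 = 6  (slack)
  C3: 22 − 13 = 9  (slack)
  C4: 13 − 13 = 0  (binding)
  C5: 15 − 13 = 2  (slack)

Optimal: x1 = 6.5, x2 = 0
Binding: C4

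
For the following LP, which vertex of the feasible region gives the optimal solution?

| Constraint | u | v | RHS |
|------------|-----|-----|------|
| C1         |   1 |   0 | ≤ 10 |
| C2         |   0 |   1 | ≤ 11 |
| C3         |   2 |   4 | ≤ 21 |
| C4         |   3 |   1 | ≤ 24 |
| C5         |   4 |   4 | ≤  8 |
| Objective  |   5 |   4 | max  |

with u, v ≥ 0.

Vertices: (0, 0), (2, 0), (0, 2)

Evaluate the objective at each vertex of the feasible region:
  z(0, 0) = 0
  z(2, 0) = 10  ←
  z(0, 2) = 8
The maximum is at u = 2, v = 0.

(2, 0)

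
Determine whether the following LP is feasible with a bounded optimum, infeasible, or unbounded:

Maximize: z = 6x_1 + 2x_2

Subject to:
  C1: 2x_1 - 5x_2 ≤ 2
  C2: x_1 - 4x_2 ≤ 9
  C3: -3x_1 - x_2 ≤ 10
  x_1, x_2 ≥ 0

Unbounded (objective can increase without bound)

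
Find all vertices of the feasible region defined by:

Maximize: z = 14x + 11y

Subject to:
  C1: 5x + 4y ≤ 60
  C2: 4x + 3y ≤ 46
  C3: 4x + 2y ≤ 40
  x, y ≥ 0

(0, 0), (10, 0), (7, 6), (4, 10), (0, 15)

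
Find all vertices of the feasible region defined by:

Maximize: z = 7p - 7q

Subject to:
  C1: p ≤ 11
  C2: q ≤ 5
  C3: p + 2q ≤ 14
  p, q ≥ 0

(0, 0), (11, 0), (11, 1.5), (4, 5), (0, 5)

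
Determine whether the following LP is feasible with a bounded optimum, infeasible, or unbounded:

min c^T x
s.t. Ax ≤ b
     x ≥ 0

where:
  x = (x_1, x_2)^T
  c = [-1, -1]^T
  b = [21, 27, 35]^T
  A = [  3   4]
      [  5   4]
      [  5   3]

Feasible with a bounded optimal solution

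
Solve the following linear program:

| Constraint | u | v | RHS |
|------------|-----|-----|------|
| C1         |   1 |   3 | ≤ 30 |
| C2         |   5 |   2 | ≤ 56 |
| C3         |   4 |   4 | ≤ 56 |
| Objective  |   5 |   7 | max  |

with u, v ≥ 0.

Evaluate the objective at each vertex of the feasible region:
  z(0, 0) = 0
  z(11.2, 0) = 56
  z(9.333, 4.667) = 79.33
  z(6, 8) = 86  ←
  z(0, 10) = 70
The maximum is at u = 6, v = 8.

u = 6, v = 8, z = 86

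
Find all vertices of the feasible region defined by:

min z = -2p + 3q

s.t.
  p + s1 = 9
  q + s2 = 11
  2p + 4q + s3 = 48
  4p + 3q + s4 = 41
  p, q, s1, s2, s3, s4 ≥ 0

(0, 0), (9, 0), (9, 1.667), (2, 11), (0, 11)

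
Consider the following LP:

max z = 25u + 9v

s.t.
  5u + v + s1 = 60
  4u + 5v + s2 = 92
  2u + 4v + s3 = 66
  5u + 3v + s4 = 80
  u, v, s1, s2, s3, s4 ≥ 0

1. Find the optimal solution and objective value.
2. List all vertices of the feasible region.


1. u = 10, v = 10, z = 340
2. (0, 0), (12, 0), (10, 10), (9.538, 10.77), (6.333, 13.33), (0, 16.5)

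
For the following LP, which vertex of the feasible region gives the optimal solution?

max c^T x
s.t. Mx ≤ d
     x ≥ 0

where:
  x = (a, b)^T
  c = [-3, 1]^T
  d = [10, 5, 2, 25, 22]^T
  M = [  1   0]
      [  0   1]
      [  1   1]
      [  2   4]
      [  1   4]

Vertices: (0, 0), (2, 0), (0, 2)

Evaluate the objective at each vertex of the feasible region:
  z(0, 0) = 0
  z(2, 0) = -6
  z(0, 2) = 2  ←
The maximum is at a = 0, b = 2.

(0, 2)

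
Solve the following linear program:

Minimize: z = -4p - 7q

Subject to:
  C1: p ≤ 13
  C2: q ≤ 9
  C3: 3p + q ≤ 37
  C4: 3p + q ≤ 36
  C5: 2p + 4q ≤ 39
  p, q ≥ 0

Evaluate the objective at each vertex of the feasible region:
  z(0, 0) = 0
  z(12, 0) = -48
  z(10.5, 4.5) = -73.5  ←
  z(1.5, 9) = -69
  z(0, 9) = -63
The minimum is at p = 10.5, q = 4.5.

p = 10.5, q = 4.5, z = -73.5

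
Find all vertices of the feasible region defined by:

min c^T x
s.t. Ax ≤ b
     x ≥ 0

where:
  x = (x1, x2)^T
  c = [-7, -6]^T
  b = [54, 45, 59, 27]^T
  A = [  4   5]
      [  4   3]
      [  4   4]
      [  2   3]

(0, 0), (11.25, 0), (9, 3), (0, 9)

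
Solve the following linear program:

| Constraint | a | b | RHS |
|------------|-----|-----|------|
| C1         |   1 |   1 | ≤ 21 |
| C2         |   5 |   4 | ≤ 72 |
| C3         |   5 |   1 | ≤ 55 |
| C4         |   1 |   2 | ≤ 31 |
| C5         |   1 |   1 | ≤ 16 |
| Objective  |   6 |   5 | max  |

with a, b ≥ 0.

Evaluate the objective at each vertex of the feasible region:
  z(0, 0) = 0
  z(11, 0) = 66
  z(9.867, 5.667) = 87.53
  z(8, 8) = 88  ←
  z(1, 15) = 81
  z(0, 15.5) = 77.5
The maximum is at a = 8, b = 8.

a = 8, b = 8, z = 88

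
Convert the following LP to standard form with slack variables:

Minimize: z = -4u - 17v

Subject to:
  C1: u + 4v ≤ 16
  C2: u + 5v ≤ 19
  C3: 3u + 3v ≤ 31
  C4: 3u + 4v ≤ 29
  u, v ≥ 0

min z = -4u - 17v

s.t.
  u + 4v + s1 = 16
  u + 5v + s2 = 19
  3u + 3v + s3 = 31
  3u + 4v + s4 = 29
  u, v, s1, s2, s3, s4 ≥ 0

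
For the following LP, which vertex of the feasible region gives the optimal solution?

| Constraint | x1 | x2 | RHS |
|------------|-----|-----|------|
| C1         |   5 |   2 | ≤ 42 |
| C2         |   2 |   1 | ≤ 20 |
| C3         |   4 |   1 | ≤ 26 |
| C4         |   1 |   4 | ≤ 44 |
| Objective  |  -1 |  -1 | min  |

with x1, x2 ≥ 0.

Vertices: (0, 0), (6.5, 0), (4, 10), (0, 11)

Evaluate the objective at each vertex of the feasible region:
  z(0, 0) = 0
  z(6.5, 0) = -6.5
  z(4, 10) = -14  ←
  z(0, 11) = -11
The minimum is at x1 = 4, x2 = 10.

(4, 10)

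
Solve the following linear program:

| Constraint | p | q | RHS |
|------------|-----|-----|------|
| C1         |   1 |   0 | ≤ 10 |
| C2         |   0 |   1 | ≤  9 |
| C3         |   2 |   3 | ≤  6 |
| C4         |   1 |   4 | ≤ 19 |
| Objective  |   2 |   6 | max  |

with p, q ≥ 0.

Evaluate the objective at each vertex of the feasible region:
  z(0, 0) = 0
  z(3, 0) = 6
  z(0, 2) = 12  ←
The maximum is at p = 0, q = 2.

p = 0, q = 2, z = 12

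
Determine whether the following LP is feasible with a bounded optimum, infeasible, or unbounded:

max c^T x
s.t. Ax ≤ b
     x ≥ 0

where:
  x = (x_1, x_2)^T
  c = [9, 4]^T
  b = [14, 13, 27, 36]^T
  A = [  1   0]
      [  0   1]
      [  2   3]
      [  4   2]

Feasible with a bounded optimal solution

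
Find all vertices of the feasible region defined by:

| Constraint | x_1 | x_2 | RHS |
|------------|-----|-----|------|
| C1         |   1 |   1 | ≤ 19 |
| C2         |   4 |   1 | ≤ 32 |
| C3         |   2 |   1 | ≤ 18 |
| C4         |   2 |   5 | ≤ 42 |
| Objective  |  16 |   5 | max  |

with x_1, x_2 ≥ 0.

(0, 0), (8, 0), (7, 4), (6, 6), (0, 8.4)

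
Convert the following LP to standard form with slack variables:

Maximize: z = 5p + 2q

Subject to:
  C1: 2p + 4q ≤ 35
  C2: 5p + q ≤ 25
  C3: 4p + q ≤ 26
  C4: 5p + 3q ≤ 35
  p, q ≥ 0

max z = 5p + 2q

s.t.
  2p + 4q + s1 = 35
  5p + q + s2 = 25
  4p + q + s3 = 26
  5p + 3q + s4 = 35
  p, q, s1, s2, s3, s4 ≥ 0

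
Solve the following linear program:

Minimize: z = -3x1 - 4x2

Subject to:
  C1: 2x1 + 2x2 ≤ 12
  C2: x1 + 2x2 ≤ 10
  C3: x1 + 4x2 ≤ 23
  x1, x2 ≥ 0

Evaluate the objective at each vertex of the feasible region:
  z(0, 0) = 0
  z(6, 0) = -18
  z(2, 4) = -22  ←
  z(0, 5) = -20
The minimum is at x1 = 2, x2 = 4.

x1 = 2, x2 = 4, z = -22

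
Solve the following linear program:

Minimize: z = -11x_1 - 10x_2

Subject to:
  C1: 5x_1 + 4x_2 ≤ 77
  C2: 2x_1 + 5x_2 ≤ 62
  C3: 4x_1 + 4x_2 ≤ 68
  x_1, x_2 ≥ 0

Evaluate the objective at each vertex of the feasible region:
  z(0, 0) = 0
  z(15.4, 0) = -169.4
  z(9, 8) = -179  ←
  z(7.667, 9.333) = -177.7
  z(0, 12.4) = -124
The minimum is at x_1 = 9, x_2 = 8.

x_1 = 9, x_2 = 8, z = -179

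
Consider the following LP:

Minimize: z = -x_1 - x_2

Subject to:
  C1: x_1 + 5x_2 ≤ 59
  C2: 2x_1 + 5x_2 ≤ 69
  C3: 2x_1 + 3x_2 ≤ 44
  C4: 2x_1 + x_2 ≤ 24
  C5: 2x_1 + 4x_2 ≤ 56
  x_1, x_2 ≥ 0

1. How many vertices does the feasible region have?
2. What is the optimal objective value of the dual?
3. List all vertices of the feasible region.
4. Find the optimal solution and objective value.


1. 5
2. -17
3. (0, 0), (12, 0), (7, 10), (6.143, 10.57), (0, 11.8)
4. x_1 = 7, x_2 = 10, z = -17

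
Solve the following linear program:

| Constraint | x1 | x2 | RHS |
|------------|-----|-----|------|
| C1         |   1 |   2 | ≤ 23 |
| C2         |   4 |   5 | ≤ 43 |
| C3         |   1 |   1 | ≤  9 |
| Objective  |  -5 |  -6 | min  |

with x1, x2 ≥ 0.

Evaluate the objective at each vertex of the feasible region:
  z(0, 0) = 0
  z(9, 0) = -45
  z(2, 7) = -52  ←
  z(0, 8.6) = -51.6
The minimum is at x1 = 2, x2 = 7.

x1 = 2, x2 = 7, z = -52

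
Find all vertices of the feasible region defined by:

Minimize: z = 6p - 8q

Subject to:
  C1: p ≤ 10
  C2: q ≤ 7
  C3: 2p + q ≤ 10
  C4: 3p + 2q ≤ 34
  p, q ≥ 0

(0, 0), (5, 0), (1.5, 7), (0, 7)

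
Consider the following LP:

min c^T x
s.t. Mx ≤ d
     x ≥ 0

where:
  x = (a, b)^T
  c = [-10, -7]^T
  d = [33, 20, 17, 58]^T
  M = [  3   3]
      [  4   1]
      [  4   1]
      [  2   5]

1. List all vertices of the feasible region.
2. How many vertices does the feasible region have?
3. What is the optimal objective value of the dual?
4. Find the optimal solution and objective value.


1. (0, 0), (4.25, 0), (2, 9), (0, 11)
2. 4
3. -83
4. a = 2, b = 9, z = -83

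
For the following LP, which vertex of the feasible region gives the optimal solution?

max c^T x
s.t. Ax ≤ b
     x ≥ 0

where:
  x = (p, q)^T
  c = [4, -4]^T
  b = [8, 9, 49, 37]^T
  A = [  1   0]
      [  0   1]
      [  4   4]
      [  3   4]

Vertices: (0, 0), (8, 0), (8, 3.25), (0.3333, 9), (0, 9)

Evaluate the objective at each vertex of the feasible region:
  z(0, 0) = 0
  z(8, 0) = 32  ←
  z(8, 3.25) = 19
  z(0.3333, 9) = -34.67
  z(0, 9) = -36
The maximum is at p = 8, q = 0.

(8, 0)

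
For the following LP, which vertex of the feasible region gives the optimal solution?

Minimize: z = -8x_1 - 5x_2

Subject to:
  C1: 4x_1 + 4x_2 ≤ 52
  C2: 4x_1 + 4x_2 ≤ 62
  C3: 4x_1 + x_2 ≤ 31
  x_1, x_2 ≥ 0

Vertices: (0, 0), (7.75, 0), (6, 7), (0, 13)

Evaluate the objective at each vertex of the feasible region:
  z(0, 0) = 0
  z(7.75, 0) = -62
  z(6, 7) = -83  ←
  z(0, 13) = -65
The minimum is at x_1 = 6, x_2 = 7.

(6, 7)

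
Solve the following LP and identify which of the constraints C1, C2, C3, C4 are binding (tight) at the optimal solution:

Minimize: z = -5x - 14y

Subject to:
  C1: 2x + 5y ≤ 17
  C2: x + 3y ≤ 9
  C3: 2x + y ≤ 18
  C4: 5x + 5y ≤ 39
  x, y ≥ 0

At x = 6, y = 1, compute slack b - a·x for each constraint:
  C1: 17 − 17 = 0  (binding)
  C2: 9 − 9 = 0  (binding)
  C3: 18 − 13 = 5  (slack)
  C4: 39 − 35 = 4  (slack)

Optimal: x = 6, y = 1
Binding: C1, C2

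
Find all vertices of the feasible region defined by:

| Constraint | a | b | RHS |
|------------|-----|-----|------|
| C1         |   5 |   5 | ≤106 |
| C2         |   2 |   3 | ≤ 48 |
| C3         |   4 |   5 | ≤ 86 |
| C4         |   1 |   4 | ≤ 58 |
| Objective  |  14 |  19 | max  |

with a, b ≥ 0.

(0, 0), (21.2, 0), (20, 1.2), (9, 10), (3.6, 13.6), (0, 14.5)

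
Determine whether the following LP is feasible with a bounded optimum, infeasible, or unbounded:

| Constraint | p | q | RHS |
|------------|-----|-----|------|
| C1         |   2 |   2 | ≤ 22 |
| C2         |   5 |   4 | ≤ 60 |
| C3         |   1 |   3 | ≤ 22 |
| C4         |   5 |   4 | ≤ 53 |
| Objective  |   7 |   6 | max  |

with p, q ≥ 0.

Feasible with a bounded optimal solution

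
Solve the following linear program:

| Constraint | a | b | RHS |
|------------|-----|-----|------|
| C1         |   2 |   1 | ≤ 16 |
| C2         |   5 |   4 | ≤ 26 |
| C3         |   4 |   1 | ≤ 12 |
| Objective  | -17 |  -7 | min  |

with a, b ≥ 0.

Evaluate the objective at each vertex of the feasible region:
  z(0, 0) = 0
  z(3, 0) = -51
  z(2, 4) = -62  ←
  z(0, 6.5) = -45.5
The minimum is at a = 2, b = 4.

a = 2, b = 4, z = -62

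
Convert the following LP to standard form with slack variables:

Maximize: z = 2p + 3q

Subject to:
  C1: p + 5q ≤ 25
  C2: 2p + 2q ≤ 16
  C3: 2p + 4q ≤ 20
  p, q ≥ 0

max z = 2p + 3q

s.t.
  p + 5q + s1 = 25
  2p + 2q + s2 = 16
  2p + 4q + s3 = 20
  p, q, s1, s2, s3 ≥ 0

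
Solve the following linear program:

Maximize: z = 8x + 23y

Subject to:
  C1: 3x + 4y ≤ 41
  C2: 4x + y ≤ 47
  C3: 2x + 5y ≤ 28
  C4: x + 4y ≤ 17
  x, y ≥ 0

Evaluate the objective at each vertex of the feasible region:
  z(0, 0) = 0
  z(11.75, 0) = 94
  z(11.5, 1) = 115
  z(9, 2) = 118  ←
  z(0, 4.25) = 97.75
The maximum is at x = 9, y = 2.

x = 9, y = 2, z = 118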